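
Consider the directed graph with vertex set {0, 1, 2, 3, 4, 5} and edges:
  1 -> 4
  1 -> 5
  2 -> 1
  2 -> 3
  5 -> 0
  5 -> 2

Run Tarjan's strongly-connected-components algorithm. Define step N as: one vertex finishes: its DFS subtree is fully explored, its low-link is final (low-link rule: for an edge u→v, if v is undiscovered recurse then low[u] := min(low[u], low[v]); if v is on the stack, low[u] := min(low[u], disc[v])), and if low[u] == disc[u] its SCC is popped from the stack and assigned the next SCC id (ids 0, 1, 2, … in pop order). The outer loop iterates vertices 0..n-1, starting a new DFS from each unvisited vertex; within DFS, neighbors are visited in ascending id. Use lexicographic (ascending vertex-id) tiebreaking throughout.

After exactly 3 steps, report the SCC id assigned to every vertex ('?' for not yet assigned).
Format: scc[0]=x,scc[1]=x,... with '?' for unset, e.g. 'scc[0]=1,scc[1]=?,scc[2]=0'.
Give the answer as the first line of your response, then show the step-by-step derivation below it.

scc[0]=0,scc[1]=?,scc[2]=?,scc[3]=2,scc[4]=1,scc[5]=?

step 1: low=(low[0]=0,low[1]=?,low[2]=?,low[3]=?,low[4]=?,low[5]=?); scc=(scc[0]=0,scc[1]=?,scc[2]=?,scc[3]=?,scc[4]=?,scc[5]=?)
step 2: low=(low[0]=0,low[1]=1,low[2]=?,low[3]=?,low[4]=2,low[5]=?); scc=(scc[0]=0,scc[1]=?,scc[2]=?,scc[3]=?,scc[4]=1,scc[5]=?)
step 3: low=(low[0]=0,low[1]=1,low[2]=1,low[3]=5,low[4]=2,low[5]=3); scc=(scc[0]=0,scc[1]=?,scc[2]=?,scc[3]=2,scc[4]=1,scc[5]=?)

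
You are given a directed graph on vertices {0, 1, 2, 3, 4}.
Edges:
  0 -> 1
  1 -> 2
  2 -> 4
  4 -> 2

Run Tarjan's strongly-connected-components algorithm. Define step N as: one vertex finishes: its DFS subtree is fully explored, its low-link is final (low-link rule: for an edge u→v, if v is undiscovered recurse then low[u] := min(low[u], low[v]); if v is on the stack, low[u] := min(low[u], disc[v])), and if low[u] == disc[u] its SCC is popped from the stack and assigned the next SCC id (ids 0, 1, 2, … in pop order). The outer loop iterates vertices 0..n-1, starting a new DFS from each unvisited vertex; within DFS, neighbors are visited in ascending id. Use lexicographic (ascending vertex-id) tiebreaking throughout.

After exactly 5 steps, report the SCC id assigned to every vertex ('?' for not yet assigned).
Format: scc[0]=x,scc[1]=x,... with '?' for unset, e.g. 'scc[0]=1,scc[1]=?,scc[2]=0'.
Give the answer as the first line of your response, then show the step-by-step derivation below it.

scc[0]=2,scc[1]=1,scc[2]=0,scc[3]=3,scc[4]=0

step 1: low=(low[0]=0,low[1]=1,low[2]=2,low[3]=?,low[4]=2); scc=(scc[0]=?,scc[1]=?,scc[2]=?,scc[3]=?,scc[4]=?)
step 2: low=(low[0]=0,low[1]=1,low[2]=2,low[3]=?,low[4]=2); scc=(scc[0]=?,scc[1]=?,scc[2]=0,scc[3]=?,scc[4]=0)
step 3: low=(low[0]=0,low[1]=1,low[2]=2,low[3]=?,low[4]=2); scc=(scc[0]=?,scc[1]=1,scc[2]=0,scc[3]=?,scc[4]=0)
step 4: low=(low[0]=0,low[1]=1,low[2]=2,low[3]=?,low[4]=2); scc=(scc[0]=2,scc[1]=1,scc[2]=0,scc[3]=?,scc[4]=0)
step 5: low=(low[0]=0,low[1]=1,low[2]=2,low[3]=4,low[4]=2); scc=(scc[0]=2,scc[1]=1,scc[2]=0,scc[3]=3,scc[4]=0)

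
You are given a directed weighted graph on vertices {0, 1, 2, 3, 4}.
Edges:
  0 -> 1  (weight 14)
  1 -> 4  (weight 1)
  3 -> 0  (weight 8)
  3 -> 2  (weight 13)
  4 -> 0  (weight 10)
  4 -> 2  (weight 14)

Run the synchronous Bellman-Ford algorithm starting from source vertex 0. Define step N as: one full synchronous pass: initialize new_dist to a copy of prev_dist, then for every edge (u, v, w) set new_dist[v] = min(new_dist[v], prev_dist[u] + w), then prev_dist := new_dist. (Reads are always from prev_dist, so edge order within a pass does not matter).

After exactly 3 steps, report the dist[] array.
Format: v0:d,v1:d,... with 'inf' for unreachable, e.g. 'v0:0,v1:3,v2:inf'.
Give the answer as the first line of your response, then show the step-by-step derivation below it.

v0:0,v1:14,v2:29,v3:inf,v4:15

step 1: dist = v0:0,v1:14,v2:inf,v3:inf,v4:inf
step 2: dist = v0:0,v1:14,v2:inf,v3:inf,v4:15
step 3: dist = v0:0,v1:14,v2:29,v3:inf,v4:15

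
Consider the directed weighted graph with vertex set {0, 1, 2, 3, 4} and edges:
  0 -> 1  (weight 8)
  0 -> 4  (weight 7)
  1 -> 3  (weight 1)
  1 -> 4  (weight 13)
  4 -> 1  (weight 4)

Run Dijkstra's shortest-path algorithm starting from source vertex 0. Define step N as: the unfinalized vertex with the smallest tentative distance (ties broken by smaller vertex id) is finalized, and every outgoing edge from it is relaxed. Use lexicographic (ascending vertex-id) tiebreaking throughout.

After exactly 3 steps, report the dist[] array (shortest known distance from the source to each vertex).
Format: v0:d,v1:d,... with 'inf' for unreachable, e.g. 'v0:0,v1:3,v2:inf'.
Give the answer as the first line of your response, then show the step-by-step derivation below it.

v0:0,v1:8,v2:inf,v3:9,v4:7

step 1: dist = v0:0,v1:8,v2:inf,v3:inf,v4:7
step 2: dist = v0:0,v1:8,v2:inf,v3:inf,v4:7
step 3: dist = v0:0,v1:8,v2:inf,v3:9,v4:7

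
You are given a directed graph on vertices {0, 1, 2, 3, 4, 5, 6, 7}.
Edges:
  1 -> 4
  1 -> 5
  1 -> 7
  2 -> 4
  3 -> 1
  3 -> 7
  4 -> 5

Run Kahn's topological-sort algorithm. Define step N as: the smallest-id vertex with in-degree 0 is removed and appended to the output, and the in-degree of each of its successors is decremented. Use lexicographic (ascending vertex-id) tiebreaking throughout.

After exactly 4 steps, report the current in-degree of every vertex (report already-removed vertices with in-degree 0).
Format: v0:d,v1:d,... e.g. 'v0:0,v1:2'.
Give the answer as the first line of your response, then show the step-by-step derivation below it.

v0:0,v1:0,v2:0,v3:0,v4:0,v5:1,v6:0,v7:0

step 1: output 0; order=[0]; indeg=(0,1,0,0,2,2,0,2)
step 2: output 2; order=[0,2]; indeg=(0,1,0,0,1,2,0,2)
step 3: output 3; order=[0,2,3]; indeg=(0,0,0,0,1,2,0,1)
step 4: output 1; order=[0,2,3,1]; indeg=(0,0,0,0,0,1,0,0)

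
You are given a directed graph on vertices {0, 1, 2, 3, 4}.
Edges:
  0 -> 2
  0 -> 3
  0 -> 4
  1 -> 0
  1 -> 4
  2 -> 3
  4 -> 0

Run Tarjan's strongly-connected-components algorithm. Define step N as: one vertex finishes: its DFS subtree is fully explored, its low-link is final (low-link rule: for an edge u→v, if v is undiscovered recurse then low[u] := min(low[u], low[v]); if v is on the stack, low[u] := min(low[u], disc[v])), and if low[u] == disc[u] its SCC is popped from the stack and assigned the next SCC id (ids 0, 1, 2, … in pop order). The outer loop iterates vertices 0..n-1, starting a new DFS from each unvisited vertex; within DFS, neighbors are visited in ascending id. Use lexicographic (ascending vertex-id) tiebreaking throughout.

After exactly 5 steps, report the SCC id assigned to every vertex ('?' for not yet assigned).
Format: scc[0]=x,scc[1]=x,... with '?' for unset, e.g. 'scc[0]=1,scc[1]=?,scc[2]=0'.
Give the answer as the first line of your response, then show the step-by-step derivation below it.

scc[0]=2,scc[1]=3,scc[2]=1,scc[3]=0,scc[4]=2

step 1: low=(low[0]=0,low[1]=?,low[2]=1,low[3]=2,low[4]=?); scc=(scc[0]=?,scc[1]=?,scc[2]=?,scc[3]=0,scc[4]=?)
step 2: low=(low[0]=0,low[1]=?,low[2]=1,low[3]=2,low[4]=?); scc=(scc[0]=?,scc[1]=?,scc[2]=1,scc[3]=0,scc[4]=?)
step 3: low=(low[0]=0,low[1]=?,low[2]=1,low[3]=2,low[4]=0); scc=(scc[0]=?,scc[1]=?,scc[2]=1,scc[3]=0,scc[4]=?)
step 4: low=(low[0]=0,low[1]=?,low[2]=1,low[3]=2,low[4]=0); scc=(scc[0]=2,scc[1]=?,scc[2]=1,scc[3]=0,scc[4]=2)
step 5: low=(low[0]=0,low[1]=4,low[2]=1,low[3]=2,low[4]=0); scc=(scc[0]=2,scc[1]=3,scc[2]=1,scc[3]=0,scc[4]=2)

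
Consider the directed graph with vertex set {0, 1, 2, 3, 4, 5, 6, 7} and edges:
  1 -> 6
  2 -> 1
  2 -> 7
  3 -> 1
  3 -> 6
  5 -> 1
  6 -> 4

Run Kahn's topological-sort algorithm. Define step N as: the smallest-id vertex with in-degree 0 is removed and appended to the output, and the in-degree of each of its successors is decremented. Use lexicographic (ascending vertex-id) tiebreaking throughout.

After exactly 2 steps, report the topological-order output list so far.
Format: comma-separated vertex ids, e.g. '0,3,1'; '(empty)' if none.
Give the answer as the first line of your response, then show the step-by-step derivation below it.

0,2

step 1: output 0; order=[0]; indeg=(0,3,0,0,1,0,2,1)
step 2: output 2; order=[0,2]; indeg=(0,2,0,0,1,0,2,0)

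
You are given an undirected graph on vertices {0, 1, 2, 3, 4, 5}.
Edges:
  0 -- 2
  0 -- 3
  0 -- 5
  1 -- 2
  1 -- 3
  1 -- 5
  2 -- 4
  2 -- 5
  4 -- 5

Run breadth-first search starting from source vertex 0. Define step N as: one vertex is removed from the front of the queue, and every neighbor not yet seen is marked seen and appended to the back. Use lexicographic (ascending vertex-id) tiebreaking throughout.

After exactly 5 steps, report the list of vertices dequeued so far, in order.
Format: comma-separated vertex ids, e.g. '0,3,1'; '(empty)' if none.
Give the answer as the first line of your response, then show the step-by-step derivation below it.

0,2,3,5,1

step 1: dequeue 0; queue=[2,3,5]; order=0
step 2: dequeue 2; queue=[3,5,1,4]; order=0,2
step 3: dequeue 3; queue=[5,1,4]; order=0,2,3
step 4: dequeue 5; queue=[1,4]; order=0,2,3,5
step 5: dequeue 1; queue=[4]; order=0,2,3,5,1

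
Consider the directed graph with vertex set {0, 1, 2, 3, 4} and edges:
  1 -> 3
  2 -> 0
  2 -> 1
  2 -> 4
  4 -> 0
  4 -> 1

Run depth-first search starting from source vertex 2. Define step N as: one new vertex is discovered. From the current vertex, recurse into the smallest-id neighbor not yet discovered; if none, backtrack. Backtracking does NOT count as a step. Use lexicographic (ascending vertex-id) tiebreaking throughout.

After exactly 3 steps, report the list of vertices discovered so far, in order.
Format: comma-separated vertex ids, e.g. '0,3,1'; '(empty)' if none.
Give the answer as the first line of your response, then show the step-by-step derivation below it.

2,0,1

step 1: discover 2; path=2; order=2
step 2: discover 0; path=2>0; order=2,0
step 3: discover 1; path=2>1; order=2,0,1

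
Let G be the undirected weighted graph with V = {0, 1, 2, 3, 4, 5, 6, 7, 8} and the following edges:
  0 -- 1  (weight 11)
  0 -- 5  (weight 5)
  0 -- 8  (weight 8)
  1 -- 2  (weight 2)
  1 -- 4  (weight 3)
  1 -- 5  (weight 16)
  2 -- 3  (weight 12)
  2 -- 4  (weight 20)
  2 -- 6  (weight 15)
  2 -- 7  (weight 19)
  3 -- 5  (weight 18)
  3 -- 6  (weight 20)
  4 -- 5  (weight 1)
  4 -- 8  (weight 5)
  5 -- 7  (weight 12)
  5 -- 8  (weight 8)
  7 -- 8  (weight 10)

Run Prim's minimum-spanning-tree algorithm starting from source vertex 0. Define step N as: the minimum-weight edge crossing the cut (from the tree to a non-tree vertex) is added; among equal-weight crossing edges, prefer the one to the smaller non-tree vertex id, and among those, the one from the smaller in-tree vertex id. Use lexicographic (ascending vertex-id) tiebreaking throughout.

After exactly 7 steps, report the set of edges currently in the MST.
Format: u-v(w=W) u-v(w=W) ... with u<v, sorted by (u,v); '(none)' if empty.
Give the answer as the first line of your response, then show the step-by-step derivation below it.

0-5(w=5) 1-2(w=2) 1-4(w=3) 2-3(w=12) 4-5(w=1) 4-8(w=5) 7-8(w=10)

step 1: add edge 0-5 (w=5); MST = {0-5(w=5)}
step 2: add edge 4-5 (w=1); MST = {0-5(w=5) 4-5(w=1)}
step 3: add edge 1-4 (w=3); MST = {0-5(w=5) 1-4(w=3) 4-5(w=1)}
step 4: add edge 1-2 (w=2); MST = {0-5(w=5) 1-2(w=2) 1-4(w=3) 4-5(w=1)}
step 5: add edge 4-8 (w=5); MST = {0-5(w=5) 1-2(w=2) 1-4(w=3) 4-5(w=1) 4-8(w=5)}
step 6: add edge 7-8 (w=10); MST = {0-5(w=5) 1-2(w=2) 1-4(w=3) 4-5(w=1) 4-8(w=5) 7-8(w=10)}
step 7: add edge 2-3 (w=12); MST = {0-5(w=5) 1-2(w=2) 1-4(w=3) 2-3(w=12) 4-5(w=1) 4-8(w=5) 7-8(w=10)}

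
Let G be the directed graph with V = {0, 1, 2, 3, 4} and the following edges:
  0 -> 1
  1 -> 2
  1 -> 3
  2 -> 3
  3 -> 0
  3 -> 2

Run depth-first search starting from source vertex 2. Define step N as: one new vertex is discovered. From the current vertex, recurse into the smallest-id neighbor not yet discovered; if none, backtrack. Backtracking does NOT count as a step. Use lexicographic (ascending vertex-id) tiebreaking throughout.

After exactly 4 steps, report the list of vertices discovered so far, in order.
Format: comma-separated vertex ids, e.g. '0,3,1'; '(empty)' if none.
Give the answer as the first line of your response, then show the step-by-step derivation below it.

2,3,0,1

step 1: discover 2; path=2; order=2
step 2: discover 3; path=2>3; order=2,3
step 3: discover 0; path=2>3>0; order=2,3,0
step 4: discover 1; path=2>3>0>1; order=2,3,0,1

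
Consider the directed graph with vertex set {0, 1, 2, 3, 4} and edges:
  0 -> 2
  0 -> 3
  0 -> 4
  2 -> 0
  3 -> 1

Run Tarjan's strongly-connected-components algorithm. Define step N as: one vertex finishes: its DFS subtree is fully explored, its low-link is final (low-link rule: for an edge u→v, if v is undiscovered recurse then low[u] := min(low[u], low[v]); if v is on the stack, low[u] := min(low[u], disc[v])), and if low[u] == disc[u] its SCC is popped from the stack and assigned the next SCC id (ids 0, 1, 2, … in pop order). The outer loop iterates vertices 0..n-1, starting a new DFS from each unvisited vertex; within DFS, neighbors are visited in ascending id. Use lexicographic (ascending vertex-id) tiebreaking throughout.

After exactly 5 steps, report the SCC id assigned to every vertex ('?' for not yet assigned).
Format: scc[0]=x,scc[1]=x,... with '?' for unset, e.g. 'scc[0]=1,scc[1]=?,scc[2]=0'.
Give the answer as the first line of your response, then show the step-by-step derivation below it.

scc[0]=3,scc[1]=0,scc[2]=3,scc[3]=1,scc[4]=2

step 1: low=(low[0]=0,low[1]=?,low[2]=0,low[3]=?,low[4]=?); scc=(scc[0]=?,scc[1]=?,scc[2]=?,scc[3]=?,scc[4]=?)
step 2: low=(low[0]=0,low[1]=3,low[2]=0,low[3]=2,low[4]=?); scc=(scc[0]=?,scc[1]=0,scc[2]=?,scc[3]=?,scc[4]=?)
step 3: low=(low[0]=0,low[1]=3,low[2]=0,low[3]=2,low[4]=?); scc=(scc[0]=?,scc[1]=0,scc[2]=?,scc[3]=1,scc[4]=?)
step 4: low=(low[0]=0,low[1]=3,low[2]=0,low[3]=2,low[4]=4); scc=(scc[0]=?,scc[1]=0,scc[2]=?,scc[3]=1,scc[4]=2)
step 5: low=(low[0]=0,low[1]=3,low[2]=0,low[3]=2,low[4]=4); scc=(scc[0]=3,scc[1]=0,scc[2]=3,scc[3]=1,scc[4]=2)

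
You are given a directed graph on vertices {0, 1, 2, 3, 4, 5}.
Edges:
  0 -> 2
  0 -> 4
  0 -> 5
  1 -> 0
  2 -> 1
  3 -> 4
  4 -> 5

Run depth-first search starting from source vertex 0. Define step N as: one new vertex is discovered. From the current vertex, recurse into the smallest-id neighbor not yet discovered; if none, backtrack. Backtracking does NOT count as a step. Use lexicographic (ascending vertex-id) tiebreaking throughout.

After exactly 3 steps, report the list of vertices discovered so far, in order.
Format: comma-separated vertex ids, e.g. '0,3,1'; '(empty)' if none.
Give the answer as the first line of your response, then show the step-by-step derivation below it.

0,2,1

step 1: discover 0; path=0; order=0
step 2: discover 2; path=0>2; order=0,2
step 3: discover 1; path=0>2>1; order=0,2,1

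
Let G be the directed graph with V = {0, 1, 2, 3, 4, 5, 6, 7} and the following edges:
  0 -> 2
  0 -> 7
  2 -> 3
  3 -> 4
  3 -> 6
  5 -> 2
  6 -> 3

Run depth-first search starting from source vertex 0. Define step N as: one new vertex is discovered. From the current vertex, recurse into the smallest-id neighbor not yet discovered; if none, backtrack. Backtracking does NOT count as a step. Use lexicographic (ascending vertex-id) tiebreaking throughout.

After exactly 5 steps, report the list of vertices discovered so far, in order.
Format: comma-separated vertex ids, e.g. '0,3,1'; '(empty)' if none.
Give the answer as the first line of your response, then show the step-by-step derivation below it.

0,2,3,4,6

step 1: discover 0; path=0; order=0
step 2: discover 2; path=0>2; order=0,2
step 3: discover 3; path=0>2>3; order=0,2,3
step 4: discover 4; path=0>2>3>4; order=0,2,3,4
step 5: discover 6; path=0>2>3>6; order=0,2,3,4,6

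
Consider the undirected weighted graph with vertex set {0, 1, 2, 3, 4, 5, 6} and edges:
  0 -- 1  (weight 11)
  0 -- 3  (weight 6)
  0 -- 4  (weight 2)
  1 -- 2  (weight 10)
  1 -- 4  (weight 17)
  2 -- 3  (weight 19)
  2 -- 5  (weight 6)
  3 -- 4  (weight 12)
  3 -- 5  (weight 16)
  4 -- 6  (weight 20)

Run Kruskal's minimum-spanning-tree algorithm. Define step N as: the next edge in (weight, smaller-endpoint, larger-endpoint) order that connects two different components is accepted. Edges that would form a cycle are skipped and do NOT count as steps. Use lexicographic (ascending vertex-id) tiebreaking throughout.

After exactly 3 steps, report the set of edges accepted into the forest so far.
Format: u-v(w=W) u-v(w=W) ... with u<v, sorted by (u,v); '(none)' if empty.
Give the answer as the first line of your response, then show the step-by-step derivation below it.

0-3(w=6) 0-4(w=2) 2-5(w=6)

step 1: add edge 0-4 (w=2); MST = {0-4(w=2)}
step 2: add edge 0-3 (w=6); MST = {0-3(w=6) 0-4(w=2)}
step 3: add edge 2-5 (w=6); MST = {0-3(w=6) 0-4(w=2) 2-5(w=6)}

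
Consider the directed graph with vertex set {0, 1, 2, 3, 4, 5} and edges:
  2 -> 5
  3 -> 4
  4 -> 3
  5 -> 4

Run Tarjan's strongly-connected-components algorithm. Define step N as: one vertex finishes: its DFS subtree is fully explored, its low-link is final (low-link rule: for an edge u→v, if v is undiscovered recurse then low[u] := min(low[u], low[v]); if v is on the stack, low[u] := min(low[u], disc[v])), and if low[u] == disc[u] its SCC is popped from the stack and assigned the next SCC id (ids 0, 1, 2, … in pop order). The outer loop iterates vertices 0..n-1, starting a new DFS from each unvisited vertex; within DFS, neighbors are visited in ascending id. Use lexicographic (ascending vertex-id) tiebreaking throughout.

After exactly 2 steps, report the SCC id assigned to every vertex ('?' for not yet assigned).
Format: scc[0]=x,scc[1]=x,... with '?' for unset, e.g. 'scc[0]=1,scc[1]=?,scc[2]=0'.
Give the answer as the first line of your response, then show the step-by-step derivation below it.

scc[0]=0,scc[1]=1,scc[2]=?,scc[3]=?,scc[4]=?,scc[5]=?

step 1: low=(low[0]=0,low[1]=?,low[2]=?,low[3]=?,low[4]=?,low[5]=?); scc=(scc[0]=0,scc[1]=?,scc[2]=?,scc[3]=?,scc[4]=?,scc[5]=?)
step 2: low=(low[0]=0,low[1]=1,low[2]=?,low[3]=?,low[4]=?,low[5]=?); scc=(scc[0]=0,scc[1]=1,scc[2]=?,scc[3]=?,scc[4]=?,scc[5]=?)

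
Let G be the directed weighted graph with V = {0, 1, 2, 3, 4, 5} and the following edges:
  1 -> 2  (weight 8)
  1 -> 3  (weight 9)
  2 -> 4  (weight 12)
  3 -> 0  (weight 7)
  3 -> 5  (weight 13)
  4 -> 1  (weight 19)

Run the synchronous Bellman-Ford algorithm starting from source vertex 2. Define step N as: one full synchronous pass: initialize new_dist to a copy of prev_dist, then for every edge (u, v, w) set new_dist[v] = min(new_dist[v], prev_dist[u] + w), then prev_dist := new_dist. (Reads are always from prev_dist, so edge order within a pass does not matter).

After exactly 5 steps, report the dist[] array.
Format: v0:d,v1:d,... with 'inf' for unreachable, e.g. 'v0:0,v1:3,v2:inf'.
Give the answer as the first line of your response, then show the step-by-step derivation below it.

v0:47,v1:31,v2:0,v3:40,v4:12,v5:53

step 1: dist = v0:inf,v1:inf,v2:0,v3:inf,v4:12,v5:inf
step 2: dist = v0:inf,v1:31,v2:0,v3:inf,v4:12,v5:inf
step 3: dist = v0:inf,v1:31,v2:0,v3:40,v4:12,v5:inf
step 4: dist = v0:47,v1:31,v2:0,v3:40,v4:12,v5:53
step 5: dist = v0:47,v1:31,v2:0,v3:40,v4:12,v5:53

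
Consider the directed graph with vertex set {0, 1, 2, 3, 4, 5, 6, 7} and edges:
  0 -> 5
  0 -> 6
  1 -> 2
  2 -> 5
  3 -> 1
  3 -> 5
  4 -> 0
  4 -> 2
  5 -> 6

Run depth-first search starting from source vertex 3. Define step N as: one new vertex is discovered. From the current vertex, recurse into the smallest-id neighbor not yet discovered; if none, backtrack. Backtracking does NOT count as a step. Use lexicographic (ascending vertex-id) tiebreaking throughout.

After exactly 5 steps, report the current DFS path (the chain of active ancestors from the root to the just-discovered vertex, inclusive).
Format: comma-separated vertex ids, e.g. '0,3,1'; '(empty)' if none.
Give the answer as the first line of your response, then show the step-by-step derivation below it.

3,1,2,5,6

step 1: discover 3; path=3; order=3
step 2: discover 1; path=3>1; order=3,1
step 3: discover 2; path=3>1>2; order=3,1,2
step 4: discover 5; path=3>1>2>5; order=3,1,2,5
step 5: discover 6; path=3>1>2>5>6; order=3,1,2,5,6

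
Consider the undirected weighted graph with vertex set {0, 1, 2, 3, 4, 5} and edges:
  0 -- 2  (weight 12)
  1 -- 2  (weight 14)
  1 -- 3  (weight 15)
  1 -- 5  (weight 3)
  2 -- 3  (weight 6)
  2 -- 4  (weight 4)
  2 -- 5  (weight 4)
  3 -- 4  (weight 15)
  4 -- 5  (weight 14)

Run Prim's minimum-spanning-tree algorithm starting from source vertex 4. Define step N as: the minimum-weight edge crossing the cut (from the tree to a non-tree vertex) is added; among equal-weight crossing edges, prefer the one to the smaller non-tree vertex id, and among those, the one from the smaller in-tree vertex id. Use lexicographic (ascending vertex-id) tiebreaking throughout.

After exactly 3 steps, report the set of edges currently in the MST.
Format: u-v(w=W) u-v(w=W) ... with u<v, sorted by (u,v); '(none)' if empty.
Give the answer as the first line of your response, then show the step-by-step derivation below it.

1-5(w=3) 2-4(w=4) 2-5(w=4)

step 1: add edge 2-4 (w=4); MST = {2-4(w=4)}
step 2: add edge 2-5 (w=4); MST = {2-4(w=4) 2-5(w=4)}
step 3: add edge 1-5 (w=3); MST = {1-5(w=3) 2-4(w=4) 2-5(w=4)}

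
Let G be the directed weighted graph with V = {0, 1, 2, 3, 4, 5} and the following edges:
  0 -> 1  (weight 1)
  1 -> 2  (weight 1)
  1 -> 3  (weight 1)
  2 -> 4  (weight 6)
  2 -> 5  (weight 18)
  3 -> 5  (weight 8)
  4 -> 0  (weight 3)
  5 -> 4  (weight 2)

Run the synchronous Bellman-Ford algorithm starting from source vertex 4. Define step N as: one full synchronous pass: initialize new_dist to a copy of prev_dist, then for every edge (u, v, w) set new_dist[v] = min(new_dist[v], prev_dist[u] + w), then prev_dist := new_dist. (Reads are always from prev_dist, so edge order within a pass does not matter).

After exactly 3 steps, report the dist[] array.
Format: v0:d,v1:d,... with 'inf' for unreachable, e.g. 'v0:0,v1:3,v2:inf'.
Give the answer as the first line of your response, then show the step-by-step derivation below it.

v0:3,v1:4,v2:5,v3:5,v4:0,v5:inf

step 1: dist = v0:3,v1:inf,v2:inf,v3:inf,v4:0,v5:inf
step 2: dist = v0:3,v1:4,v2:inf,v3:inf,v4:0,v5:inf
step 3: dist = v0:3,v1:4,v2:5,v3:5,v4:0,v5:inf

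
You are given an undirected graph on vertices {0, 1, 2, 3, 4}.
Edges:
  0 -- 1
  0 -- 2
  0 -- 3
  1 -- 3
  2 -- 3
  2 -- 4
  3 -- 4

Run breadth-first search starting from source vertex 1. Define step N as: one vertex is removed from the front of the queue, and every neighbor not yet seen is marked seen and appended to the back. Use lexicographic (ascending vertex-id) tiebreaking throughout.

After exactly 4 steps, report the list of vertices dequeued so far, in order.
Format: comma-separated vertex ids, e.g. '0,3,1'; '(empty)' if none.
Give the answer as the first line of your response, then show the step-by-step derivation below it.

1,0,3,2

step 1: dequeue 1; queue=[0,3]; order=1
step 2: dequeue 0; queue=[3,2]; order=1,0
step 3: dequeue 3; queue=[2,4]; order=1,0,3
step 4: dequeue 2; queue=[4]; order=1,0,3,2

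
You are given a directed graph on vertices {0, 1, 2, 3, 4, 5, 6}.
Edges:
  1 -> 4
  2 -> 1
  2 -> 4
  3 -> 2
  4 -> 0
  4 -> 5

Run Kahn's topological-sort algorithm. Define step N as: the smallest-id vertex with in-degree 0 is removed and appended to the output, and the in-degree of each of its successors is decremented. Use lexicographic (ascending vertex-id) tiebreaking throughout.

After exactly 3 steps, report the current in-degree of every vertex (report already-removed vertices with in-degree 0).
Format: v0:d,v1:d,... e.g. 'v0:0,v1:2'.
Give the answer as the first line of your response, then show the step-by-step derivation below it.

v0:1,v1:0,v2:0,v3:0,v4:0,v5:1,v6:0

step 1: output 3; order=[3]; indeg=(1,1,0,0,2,1,0)
step 2: output 2; order=[3,2]; indeg=(1,0,0,0,1,1,0)
step 3: output 1; order=[3,2,1]; indeg=(1,0,0,0,0,1,0)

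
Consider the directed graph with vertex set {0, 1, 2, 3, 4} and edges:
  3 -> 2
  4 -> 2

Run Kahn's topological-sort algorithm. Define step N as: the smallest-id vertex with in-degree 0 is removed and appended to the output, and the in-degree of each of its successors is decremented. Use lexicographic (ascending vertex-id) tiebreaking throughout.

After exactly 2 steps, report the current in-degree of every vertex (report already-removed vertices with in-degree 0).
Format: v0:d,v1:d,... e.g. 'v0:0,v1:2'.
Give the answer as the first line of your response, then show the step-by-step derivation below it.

v0:0,v1:0,v2:2,v3:0,v4:0

step 1: output 0; order=[0]; indeg=(0,0,2,0,0)
step 2: output 1; order=[0,1]; indeg=(0,0,2,0,0)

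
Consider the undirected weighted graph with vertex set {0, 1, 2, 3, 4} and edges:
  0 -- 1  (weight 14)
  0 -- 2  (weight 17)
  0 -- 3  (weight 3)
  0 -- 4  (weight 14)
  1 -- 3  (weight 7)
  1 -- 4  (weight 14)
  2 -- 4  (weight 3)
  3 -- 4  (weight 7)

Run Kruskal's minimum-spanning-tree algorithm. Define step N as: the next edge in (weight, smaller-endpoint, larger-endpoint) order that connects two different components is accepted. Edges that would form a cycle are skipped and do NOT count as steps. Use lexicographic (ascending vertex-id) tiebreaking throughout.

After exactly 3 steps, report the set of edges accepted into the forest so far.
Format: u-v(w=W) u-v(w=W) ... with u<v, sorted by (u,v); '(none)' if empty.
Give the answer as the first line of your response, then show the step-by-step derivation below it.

0-3(w=3) 1-3(w=7) 2-4(w=3)

step 1: add edge 0-3 (w=3); MST = {0-3(w=3)}
step 2: add edge 2-4 (w=3); MST = {0-3(w=3) 2-4(w=3)}
step 3: add edge 1-3 (w=7); MST = {0-3(w=3) 1-3(w=7) 2-4(w=3)}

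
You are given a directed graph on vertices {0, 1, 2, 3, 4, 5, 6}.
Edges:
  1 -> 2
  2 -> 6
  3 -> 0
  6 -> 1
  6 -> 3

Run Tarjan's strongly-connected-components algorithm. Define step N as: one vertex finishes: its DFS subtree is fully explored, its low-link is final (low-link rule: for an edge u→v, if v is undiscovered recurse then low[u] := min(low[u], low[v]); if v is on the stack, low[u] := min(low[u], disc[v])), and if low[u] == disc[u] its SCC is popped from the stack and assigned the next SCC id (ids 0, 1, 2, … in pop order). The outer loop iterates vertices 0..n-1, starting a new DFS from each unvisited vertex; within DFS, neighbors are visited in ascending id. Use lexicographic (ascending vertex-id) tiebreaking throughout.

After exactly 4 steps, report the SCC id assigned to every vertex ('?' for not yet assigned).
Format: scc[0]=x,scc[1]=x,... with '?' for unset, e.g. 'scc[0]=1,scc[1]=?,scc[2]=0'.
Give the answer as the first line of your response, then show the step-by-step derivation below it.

scc[0]=0,scc[1]=?,scc[2]=?,scc[3]=1,scc[4]=?,scc[5]=?,scc[6]=?

step 1: low=(low[0]=0,low[1]=?,low[2]=?,low[3]=?,low[4]=?,low[5]=?,low[6]=?); scc=(scc[0]=0,scc[1]=?,scc[2]=?,scc[3]=?,scc[4]=?,scc[5]=?,scc[6]=?)
step 2: low=(low[0]=0,low[1]=1,low[2]=2,low[3]=4,low[4]=?,low[5]=?,low[6]=1); scc=(scc[0]=0,scc[1]=?,scc[2]=?,scc[3]=1,scc[4]=?,scc[5]=?,scc[6]=?)
step 3: low=(low[0]=0,low[1]=1,low[2]=2,low[3]=4,low[4]=?,low[5]=?,low[6]=1); scc=(scc[0]=0,scc[1]=?,scc[2]=?,scc[3]=1,scc[4]=?,scc[5]=?,scc[6]=?)
step 4: low=(low[0]=0,low[1]=1,low[2]=1,low[3]=4,low[4]=?,low[5]=?,low[6]=1); scc=(scc[0]=0,scc[1]=?,scc[2]=?,scc[3]=1,scc[4]=?,scc[5]=?,scc[6]=?)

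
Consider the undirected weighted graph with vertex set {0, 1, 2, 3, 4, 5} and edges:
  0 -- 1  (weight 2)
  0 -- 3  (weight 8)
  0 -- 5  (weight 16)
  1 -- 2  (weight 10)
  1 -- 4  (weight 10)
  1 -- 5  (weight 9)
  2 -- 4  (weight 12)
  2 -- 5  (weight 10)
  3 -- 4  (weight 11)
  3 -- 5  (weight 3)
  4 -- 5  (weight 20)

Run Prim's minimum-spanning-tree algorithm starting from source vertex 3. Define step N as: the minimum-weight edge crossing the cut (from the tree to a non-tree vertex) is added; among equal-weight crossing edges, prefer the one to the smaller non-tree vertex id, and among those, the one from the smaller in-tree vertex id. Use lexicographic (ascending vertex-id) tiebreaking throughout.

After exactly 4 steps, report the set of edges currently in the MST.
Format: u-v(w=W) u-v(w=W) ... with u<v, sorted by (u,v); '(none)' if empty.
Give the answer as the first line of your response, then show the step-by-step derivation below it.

0-1(w=2) 0-3(w=8) 1-2(w=10) 3-5(w=3)

step 1: add edge 3-5 (w=3); MST = {3-5(w=3)}
step 2: add edge 0-3 (w=8); MST = {0-3(w=8) 3-5(w=3)}
step 3: add edge 0-1 (w=2); MST = {0-1(w=2) 0-3(w=8) 3-5(w=3)}
step 4: add edge 1-2 (w=10); MST = {0-1(w=2) 0-3(w=8) 1-2(w=10) 3-5(w=3)}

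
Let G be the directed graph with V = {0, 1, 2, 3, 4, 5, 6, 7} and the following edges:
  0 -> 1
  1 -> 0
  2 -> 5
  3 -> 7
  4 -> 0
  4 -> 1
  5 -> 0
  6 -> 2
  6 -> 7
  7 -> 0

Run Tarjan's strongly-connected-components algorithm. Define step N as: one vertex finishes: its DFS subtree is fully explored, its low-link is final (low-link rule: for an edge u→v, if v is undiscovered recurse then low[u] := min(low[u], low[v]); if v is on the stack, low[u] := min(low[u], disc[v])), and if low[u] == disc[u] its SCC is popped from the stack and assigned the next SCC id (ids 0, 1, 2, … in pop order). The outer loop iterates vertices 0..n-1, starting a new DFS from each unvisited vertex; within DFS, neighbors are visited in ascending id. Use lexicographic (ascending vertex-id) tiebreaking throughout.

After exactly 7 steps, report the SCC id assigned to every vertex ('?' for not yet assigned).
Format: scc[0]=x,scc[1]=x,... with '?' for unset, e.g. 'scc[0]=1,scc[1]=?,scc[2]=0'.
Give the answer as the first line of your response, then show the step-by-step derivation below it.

scc[0]=0,scc[1]=0,scc[2]=2,scc[3]=4,scc[4]=5,scc[5]=1,scc[6]=?,scc[7]=3

step 1: low=(low[0]=0,low[1]=0,low[2]=?,low[3]=?,low[4]=?,low[5]=?,low[6]=?,low[7]=?); scc=(scc[0]=?,scc[1]=?,scc[2]=?,scc[3]=?,scc[4]=?,scc[5]=?,scc[6]=?,scc[7]=?)
step 2: low=(low[0]=0,low[1]=0,low[2]=?,low[3]=?,low[4]=?,low[5]=?,low[6]=?,low[7]=?); scc=(scc[0]=0,scc[1]=0,scc[2]=?,scc[3]=?,scc[4]=?,scc[5]=?,scc[6]=?,scc[7]=?)
step 3: low=(low[0]=0,low[1]=0,low[2]=2,low[3]=?,low[4]=?,low[5]=3,low[6]=?,low[7]=?); scc=(scc[0]=0,scc[1]=0,scc[2]=?,scc[3]=?,scc[4]=?,scc[5]=1,scc[6]=?,scc[7]=?)
step 4: low=(low[0]=0,low[1]=0,low[2]=2,low[3]=?,low[4]=?,low[5]=3,low[6]=?,low[7]=?); scc=(scc[0]=0,scc[1]=0,scc[2]=2,scc[3]=?,scc[4]=?,scc[5]=1,scc[6]=?,scc[7]=?)
step 5: low=(low[0]=0,low[1]=0,low[2]=2,low[3]=4,low[4]=?,low[5]=3,low[6]=?,low[7]=5); scc=(scc[0]=0,scc[1]=0,scc[2]=2,scc[3]=?,scc[4]=?,scc[5]=1,scc[6]=?,scc[7]=3)
step 6: low=(low[0]=0,low[1]=0,low[2]=2,low[3]=4,low[4]=?,low[5]=3,low[6]=?,low[7]=5); scc=(scc[0]=0,scc[1]=0,scc[2]=2,scc[3]=4,scc[4]=?,scc[5]=1,scc[6]=?,scc[7]=3)
step 7: low=(low[0]=0,low[1]=0,low[2]=2,low[3]=4,low[4]=6,low[5]=3,low[6]=?,low[7]=5); scc=(scc[0]=0,scc[1]=0,scc[2]=2,scc[3]=4,scc[4]=5,scc[5]=1,scc[6]=?,scc[7]=3)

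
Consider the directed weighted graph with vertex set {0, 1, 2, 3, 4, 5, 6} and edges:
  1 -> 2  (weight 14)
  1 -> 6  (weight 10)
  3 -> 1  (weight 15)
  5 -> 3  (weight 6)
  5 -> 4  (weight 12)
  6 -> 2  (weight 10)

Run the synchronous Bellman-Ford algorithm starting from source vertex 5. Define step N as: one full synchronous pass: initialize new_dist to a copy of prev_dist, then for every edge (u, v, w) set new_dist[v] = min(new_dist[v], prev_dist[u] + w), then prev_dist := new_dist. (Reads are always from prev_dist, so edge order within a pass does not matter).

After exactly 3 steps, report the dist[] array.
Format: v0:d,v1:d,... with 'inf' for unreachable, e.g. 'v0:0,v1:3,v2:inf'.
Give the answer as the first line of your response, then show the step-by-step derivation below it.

v0:inf,v1:21,v2:35,v3:6,v4:12,v5:0,v6:31

step 1: dist = v0:inf,v1:inf,v2:inf,v3:6,v4:12,v5:0,v6:inf
step 2: dist = v0:inf,v1:21,v2:inf,v3:6,v4:12,v5:0,v6:inf
step 3: dist = v0:inf,v1:21,v2:35,v3:6,v4:12,v5:0,v6:31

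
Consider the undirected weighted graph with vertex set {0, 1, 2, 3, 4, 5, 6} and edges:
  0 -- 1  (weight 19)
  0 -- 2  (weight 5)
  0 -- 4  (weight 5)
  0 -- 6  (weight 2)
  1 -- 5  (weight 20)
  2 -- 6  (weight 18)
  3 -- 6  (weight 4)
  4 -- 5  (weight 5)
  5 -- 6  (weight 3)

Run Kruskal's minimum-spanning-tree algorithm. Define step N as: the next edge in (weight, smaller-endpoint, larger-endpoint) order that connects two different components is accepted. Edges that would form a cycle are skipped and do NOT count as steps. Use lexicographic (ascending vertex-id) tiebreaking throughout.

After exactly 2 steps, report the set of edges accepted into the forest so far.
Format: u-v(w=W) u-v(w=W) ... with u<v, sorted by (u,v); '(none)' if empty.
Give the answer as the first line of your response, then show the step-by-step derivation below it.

0-6(w=2) 5-6(w=3)

step 1: add edge 0-6 (w=2); MST = {0-6(w=2)}
step 2: add edge 5-6 (w=3); MST = {0-6(w=2) 5-6(w=3)}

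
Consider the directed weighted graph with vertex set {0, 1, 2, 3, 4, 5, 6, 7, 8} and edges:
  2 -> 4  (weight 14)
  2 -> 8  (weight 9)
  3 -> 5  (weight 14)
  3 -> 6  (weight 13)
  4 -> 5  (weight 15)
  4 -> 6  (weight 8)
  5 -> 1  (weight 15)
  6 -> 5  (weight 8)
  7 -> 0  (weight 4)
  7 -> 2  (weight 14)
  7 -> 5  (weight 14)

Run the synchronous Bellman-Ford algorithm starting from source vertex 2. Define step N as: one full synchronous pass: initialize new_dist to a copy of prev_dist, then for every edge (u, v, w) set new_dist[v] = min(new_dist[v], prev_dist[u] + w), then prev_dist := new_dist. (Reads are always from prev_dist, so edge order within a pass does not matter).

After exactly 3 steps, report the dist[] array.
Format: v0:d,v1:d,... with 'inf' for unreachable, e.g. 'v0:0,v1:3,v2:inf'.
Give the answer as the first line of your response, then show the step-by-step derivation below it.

v0:inf,v1:44,v2:0,v3:inf,v4:14,v5:29,v6:22,v7:inf,v8:9

step 1: dist = v0:inf,v1:inf,v2:0,v3:inf,v4:14,v5:inf,v6:inf,v7:inf,v8:9
step 2: dist = v0:inf,v1:inf,v2:0,v3:inf,v4:14,v5:29,v6:22,v7:inf,v8:9
step 3: dist = v0:inf,v1:44,v2:0,v3:inf,v4:14,v5:29,v6:22,v7:inf,v8:9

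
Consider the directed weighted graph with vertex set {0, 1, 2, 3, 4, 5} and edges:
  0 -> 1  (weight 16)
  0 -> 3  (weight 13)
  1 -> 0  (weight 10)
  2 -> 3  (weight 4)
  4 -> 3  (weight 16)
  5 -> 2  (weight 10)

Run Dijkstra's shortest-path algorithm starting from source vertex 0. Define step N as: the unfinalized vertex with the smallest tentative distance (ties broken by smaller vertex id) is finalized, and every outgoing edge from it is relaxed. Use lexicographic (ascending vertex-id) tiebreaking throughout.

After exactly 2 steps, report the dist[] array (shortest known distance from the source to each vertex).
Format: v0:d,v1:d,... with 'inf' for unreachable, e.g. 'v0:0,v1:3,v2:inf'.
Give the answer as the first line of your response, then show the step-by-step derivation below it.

v0:0,v1:16,v2:inf,v3:13,v4:inf,v5:inf

step 1: dist = v0:0,v1:16,v2:inf,v3:13,v4:inf,v5:inf
step 2: dist = v0:0,v1:16,v2:inf,v3:13,v4:inf,v5:inf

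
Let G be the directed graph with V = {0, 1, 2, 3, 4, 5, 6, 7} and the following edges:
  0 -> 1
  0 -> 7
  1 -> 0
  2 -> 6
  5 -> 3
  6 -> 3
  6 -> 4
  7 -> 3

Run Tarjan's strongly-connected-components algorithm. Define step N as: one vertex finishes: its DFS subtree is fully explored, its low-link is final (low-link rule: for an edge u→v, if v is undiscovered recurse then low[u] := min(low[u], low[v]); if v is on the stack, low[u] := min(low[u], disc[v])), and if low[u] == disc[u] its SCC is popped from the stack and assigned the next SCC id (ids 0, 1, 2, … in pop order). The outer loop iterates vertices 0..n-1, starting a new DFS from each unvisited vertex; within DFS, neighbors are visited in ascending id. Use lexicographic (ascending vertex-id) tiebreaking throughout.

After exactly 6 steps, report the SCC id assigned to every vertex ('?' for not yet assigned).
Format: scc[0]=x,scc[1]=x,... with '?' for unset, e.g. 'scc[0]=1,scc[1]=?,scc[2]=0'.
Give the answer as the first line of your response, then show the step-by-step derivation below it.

scc[0]=2,scc[1]=2,scc[2]=?,scc[3]=0,scc[4]=3,scc[5]=?,scc[6]=4,scc[7]=1

step 1: low=(low[0]=0,low[1]=0,low[2]=?,low[3]=?,low[4]=?,low[5]=?,low[6]=?,low[7]=?); scc=(scc[0]=?,scc[1]=?,scc[2]=?,scc[3]=?,scc[4]=?,scc[5]=?,scc[6]=?,scc[7]=?)
step 2: low=(low[0]=0,low[1]=0,low[2]=?,low[3]=3,low[4]=?,low[5]=?,low[6]=?,low[7]=2); scc=(scc[0]=?,scc[1]=?,scc[2]=?,scc[3]=0,scc[4]=?,scc[5]=?,scc[6]=?,scc[7]=?)
step 3: low=(low[0]=0,low[1]=0,low[2]=?,low[3]=3,low[4]=?,low[5]=?,low[6]=?,low[7]=2); scc=(scc[0]=?,scc[1]=?,scc[2]=?,scc[3]=0,scc[4]=?,scc[5]=?,scc[6]=?,scc[7]=1)
step 4: low=(low[0]=0,low[1]=0,low[2]=?,low[3]=3,low[4]=?,low[5]=?,low[6]=?,low[7]=2); scc=(scc[0]=2,scc[1]=2,scc[2]=?,scc[3]=0,scc[4]=?,scc[5]=?,scc[6]=?,scc[7]=1)
step 5: low=(low[0]=0,low[1]=0,low[2]=4,low[3]=3,low[4]=6,low[5]=?,low[6]=5,low[7]=2); scc=(scc[0]=2,scc[1]=2,scc[2]=?,scc[3]=0,scc[4]=3,scc[5]=?,scc[6]=?,scc[7]=1)
step 6: low=(low[0]=0,low[1]=0,low[2]=4,low[3]=3,low[4]=6,low[5]=?,low[6]=5,low[7]=2); scc=(scc[0]=2,scc[1]=2,scc[2]=?,scc[3]=0,scc[4]=3,scc[5]=?,scc[6]=4,scc[7]=1)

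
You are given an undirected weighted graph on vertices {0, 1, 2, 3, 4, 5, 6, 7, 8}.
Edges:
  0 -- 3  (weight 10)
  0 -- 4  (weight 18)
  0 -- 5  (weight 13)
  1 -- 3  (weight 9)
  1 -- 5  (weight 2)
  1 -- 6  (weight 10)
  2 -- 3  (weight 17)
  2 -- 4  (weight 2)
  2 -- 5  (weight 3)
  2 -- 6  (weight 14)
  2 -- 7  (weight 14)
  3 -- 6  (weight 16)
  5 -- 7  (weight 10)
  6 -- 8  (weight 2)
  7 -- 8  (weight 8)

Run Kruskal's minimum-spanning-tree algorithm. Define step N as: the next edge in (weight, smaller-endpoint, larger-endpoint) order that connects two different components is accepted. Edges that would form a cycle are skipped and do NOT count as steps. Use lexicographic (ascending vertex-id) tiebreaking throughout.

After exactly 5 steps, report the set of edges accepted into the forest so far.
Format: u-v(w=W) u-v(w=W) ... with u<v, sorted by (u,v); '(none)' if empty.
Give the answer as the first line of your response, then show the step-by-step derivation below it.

1-5(w=2) 2-4(w=2) 2-5(w=3) 6-8(w=2) 7-8(w=8)

step 1: add edge 1-5 (w=2); MST = {1-5(w=2)}
step 2: add edge 2-4 (w=2); MST = {1-5(w=2) 2-4(w=2)}
step 3: add edge 6-8 (w=2); MST = {1-5(w=2) 2-4(w=2) 6-8(w=2)}
step 4: add edge 2-5 (w=3); MST = {1-5(w=2) 2-4(w=2) 2-5(w=3) 6-8(w=2)}
step 5: add edge 7-8 (w=8); MST = {1-5(w=2) 2-4(w=2) 2-5(w=3) 6-8(w=2) 7-8(w=8)}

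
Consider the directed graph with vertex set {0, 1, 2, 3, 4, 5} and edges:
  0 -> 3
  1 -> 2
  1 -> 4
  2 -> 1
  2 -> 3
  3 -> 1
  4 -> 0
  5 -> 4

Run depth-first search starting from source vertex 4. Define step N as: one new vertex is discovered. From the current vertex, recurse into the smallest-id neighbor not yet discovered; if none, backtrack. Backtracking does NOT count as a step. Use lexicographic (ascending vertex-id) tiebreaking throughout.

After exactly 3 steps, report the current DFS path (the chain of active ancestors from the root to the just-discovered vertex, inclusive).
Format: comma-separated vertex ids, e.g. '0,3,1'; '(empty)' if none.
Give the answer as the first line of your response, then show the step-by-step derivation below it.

4,0,3

step 1: discover 4; path=4; order=4
step 2: discover 0; path=4>0; order=4,0
step 3: discover 3; path=4>0>3; order=4,0,3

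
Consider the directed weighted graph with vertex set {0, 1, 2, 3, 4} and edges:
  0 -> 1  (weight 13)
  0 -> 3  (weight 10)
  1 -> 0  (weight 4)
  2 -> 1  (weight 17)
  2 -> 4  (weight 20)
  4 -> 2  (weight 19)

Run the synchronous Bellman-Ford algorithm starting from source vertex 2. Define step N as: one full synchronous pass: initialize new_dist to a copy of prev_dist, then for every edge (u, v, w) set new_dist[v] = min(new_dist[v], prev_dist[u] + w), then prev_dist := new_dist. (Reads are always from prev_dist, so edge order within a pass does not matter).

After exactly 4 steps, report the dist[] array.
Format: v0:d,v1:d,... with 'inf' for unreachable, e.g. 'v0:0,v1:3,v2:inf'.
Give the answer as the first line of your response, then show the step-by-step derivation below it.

v0:21,v1:17,v2:0,v3:31,v4:20

step 1: dist = v0:inf,v1:17,v2:0,v3:inf,v4:20
step 2: dist = v0:21,v1:17,v2:0,v3:inf,v4:20
step 3: dist = v0:21,v1:17,v2:0,v3:31,v4:20
step 4: dist = v0:21,v1:17,v2:0,v3:31,v4:20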